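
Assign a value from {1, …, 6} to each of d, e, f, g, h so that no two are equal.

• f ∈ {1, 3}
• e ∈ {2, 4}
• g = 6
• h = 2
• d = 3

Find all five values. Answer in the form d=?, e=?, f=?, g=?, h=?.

d=3, e=4, f=1, g=6, h=2

d has just one choice, so d = 3. Eliminate 3 elsewhere: f.
f must be 1 (only option left).
g's domain is down to {6}, so g = 6.
h must be 2 (only option left). Strike 2 from e.
e must be 4 (only option left).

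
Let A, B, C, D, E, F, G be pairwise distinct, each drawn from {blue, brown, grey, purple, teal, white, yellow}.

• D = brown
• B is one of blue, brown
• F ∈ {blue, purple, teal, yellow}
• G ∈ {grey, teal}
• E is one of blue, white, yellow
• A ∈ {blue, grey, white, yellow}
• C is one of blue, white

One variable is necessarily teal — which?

D must be brown (only option left). Remove brown from B.
B's domain is down to {blue}, so B = blue. Strike blue from A, C, E, F.
C must be white (only option left). Strike white from A, E.
That leaves E = yellow. Remove yellow from A, F.
That leaves A = grey. So G can't be grey.
So teal goes to G.

G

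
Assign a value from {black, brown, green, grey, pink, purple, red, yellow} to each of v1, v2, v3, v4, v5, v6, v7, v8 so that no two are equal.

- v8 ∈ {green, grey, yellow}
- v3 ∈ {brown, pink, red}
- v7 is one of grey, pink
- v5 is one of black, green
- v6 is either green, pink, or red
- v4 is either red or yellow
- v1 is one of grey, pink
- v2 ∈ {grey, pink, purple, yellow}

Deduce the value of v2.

purple

The 8 variables draw from only 8 values {black, brown, green, grey, pink, purple, red, yellow}, so each is used; only v5 can be black, hence v5 = black.
The 7 still-open variables together cover exactly {brown, green, grey, pink, purple, red, yellow} — 7 values for 7 variables — and brown appears only in v3's list, so v3 = brown.
The 6 still-open variables draw from only 6 values {green, grey, pink, purple, red, yellow}, so each is used; only v2 can be purple, hence v2 = purple.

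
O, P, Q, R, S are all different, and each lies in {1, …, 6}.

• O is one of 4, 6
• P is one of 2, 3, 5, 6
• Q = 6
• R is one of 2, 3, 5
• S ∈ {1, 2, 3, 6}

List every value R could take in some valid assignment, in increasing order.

2, 3, 5

Q's domain is down to {6}, so Q = 6. Strike 6 from O, P, S.
That leaves O = 4.
No further eliminations apply; R can still be any of 2, 3, 5.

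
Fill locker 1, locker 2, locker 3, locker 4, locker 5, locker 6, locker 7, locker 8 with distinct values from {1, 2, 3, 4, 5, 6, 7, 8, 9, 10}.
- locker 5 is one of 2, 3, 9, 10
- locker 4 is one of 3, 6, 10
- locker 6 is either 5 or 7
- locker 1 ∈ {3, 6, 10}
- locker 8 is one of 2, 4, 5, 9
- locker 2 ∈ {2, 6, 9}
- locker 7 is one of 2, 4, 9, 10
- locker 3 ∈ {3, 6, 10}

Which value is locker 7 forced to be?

Among the 8 variables, 7 fits only locker 6 (and all 8 values in {2, 3, 4, 5, 6, 7, 9, 10} must be used), so locker 6 = 7.
Among the 7 still-open variables, 5 fits only locker 8 (and all 7 values in {2, 3, 4, 5, 6, 9, 10} must be used), so locker 8 = 5.
The 6 still-open variables together cover exactly {2, 3, 4, 6, 9, 10} — 6 values for 6 variables — and 4 appears only in locker 7's list, so locker 7 = 4.

4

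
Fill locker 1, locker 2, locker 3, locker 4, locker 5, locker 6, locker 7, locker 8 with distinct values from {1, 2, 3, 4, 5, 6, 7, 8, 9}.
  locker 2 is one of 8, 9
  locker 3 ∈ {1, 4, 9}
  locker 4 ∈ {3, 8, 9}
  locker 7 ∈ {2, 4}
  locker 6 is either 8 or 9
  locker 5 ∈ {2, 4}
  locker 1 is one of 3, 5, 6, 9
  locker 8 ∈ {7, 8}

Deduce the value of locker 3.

1

locker 2 and locker 6 share exactly the 2 values {8, 9}; by pigeonhole those values go to them, so strike 8, 9 from locker 1, locker 3, locker 4, locker 8.
locker 4 must be 3 (only option left). Remove 3 from locker 1.
locker 8 must be 7 (only option left).
locker 5 and locker 7 share exactly the 2 values {2, 4}; by pigeonhole those values go to them, so strike 2, 4 from locker 3.
So locker 3 = 1.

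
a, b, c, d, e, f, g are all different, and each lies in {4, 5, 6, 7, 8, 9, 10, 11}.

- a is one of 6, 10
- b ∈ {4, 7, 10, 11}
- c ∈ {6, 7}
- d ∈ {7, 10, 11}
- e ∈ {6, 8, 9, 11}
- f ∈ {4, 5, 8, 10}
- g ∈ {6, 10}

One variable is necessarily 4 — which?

The 2 variables a and g are confined to {6, 10}, which locks those values in; drop them from b, c, d, e, f.
That leaves c = 7. Eliminate 7 elsewhere: b, d.
d must be 11 (only option left). So b, e can't be 11.
So 4 goes to b.

b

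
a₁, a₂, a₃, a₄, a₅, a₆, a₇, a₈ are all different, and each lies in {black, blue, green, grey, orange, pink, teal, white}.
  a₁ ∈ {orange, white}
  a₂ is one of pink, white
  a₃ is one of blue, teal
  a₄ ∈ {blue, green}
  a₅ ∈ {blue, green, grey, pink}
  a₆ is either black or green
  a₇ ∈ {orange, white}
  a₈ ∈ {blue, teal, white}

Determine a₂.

pink

Among the 8 variables, black fits only a₆ (and all 8 values in {black, blue, green, grey, orange, pink, teal, white} must be used), so a₆ = black.
The 7 still-open variables draw from only 7 values {blue, green, grey, orange, pink, teal, white}, so each is used; only a₅ can be grey, hence a₅ = grey.
The 6 still-open variables together cover exactly {blue, green, orange, pink, teal, white} — 6 values for 6 variables — and green appears only in a₄'s list, so a₄ = green.
The 5 still-open variables together cover exactly {blue, orange, pink, teal, white} — 5 values for 5 variables — and pink appears only in a₂'s list, so a₂ = pink.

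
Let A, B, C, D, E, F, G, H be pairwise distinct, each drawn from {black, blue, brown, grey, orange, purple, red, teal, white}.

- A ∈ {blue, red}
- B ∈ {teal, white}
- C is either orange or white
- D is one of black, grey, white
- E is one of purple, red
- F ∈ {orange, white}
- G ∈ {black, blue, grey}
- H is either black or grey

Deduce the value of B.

The 8 variables draw from only 8 values {black, blue, grey, orange, purple, red, teal, white}, so each is used; only E can be purple, hence E = purple.
The 7 still-open variables together cover exactly {black, blue, grey, orange, red, teal, white} — 7 values for 7 variables — and red appears only in A's list, so A = red.
Among the 6 still-open variables, blue fits only G (and all 6 values in {black, blue, grey, orange, teal, white} must be used), so G = blue.
Among the 5 still-open variables, teal fits only B (and all 5 values in {black, grey, orange, teal, white} must be used), so B = teal.

teal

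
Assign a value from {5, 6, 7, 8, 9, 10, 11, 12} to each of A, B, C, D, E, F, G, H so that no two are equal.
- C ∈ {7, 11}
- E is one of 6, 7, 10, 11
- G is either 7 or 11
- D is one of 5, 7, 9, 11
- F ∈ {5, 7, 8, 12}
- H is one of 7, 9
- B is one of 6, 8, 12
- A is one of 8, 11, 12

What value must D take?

The 8 variables together cover exactly {5, 6, 7, 8, 9, 10, 11, 12} — 8 values for 8 variables — and 10 appears only in E's list, so E = 10.
The 7 still-open variables draw from only 7 values {5, 6, 7, 8, 9, 11, 12}, so each is used; only B can be 6, hence B = 6.
C and G share exactly the 2 values {7, 11}; by pigeonhole those values go to them, so strike 7, 11 from A, D, F, H.
That leaves H = 9. Remove 9 from D.
So D = 5.

5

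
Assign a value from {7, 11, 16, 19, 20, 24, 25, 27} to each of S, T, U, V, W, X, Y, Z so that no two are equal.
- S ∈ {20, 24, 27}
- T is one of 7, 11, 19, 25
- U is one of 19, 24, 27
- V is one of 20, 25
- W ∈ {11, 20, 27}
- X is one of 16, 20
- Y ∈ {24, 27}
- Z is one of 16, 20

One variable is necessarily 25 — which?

V

Among the 8 variables, 7 fits only T (and all 8 values in {7, 11, 16, 19, 20, 24, 25, 27} must be used), so T = 7.
The 7 still-open variables together cover exactly {11, 16, 19, 20, 24, 25, 27} — 7 values for 7 variables — and 11 appears only in W's list, so W = 11.
Among the 6 still-open variables, 19 fits only U (and all 6 values in {16, 19, 20, 24, 25, 27} must be used), so U = 19.
The 5 still-open variables together cover exactly {16, 20, 24, 25, 27} — 5 values for 5 variables — and 25 appears only in V's list, so V = 25.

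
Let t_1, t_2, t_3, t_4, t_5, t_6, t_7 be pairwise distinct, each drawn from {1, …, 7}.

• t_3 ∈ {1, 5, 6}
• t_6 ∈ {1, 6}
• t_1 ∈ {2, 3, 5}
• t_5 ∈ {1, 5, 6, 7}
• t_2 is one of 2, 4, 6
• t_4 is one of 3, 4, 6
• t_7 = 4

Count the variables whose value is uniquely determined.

t_7 has just one choice, so t_7 = 4. Eliminate 4 elsewhere: t_2, t_4.
The 6 still-open variables draw from only 6 values {1, 2, 3, 5, 6, 7}, so each is used; only t_5 can be 7, hence t_5 = 7.
Determined: t_5=7, t_7=4. The other variables each still have more than one consistent value. That makes 2.

2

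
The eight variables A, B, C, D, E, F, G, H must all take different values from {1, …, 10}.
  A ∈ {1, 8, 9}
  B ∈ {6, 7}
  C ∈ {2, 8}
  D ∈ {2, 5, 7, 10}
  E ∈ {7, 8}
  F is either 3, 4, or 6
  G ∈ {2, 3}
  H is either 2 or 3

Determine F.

4

G and H share exactly the 2 values {2, 3}; by pigeonhole those values go to them, so strike 2, 3 from C, D, F.
C must be 8 (only option left). Strike 8 from A, E.
E must be 7 (only option left). So B, D can't be 7.
B has just one choice, so B = 6. Remove 6 from F.
So F = 4.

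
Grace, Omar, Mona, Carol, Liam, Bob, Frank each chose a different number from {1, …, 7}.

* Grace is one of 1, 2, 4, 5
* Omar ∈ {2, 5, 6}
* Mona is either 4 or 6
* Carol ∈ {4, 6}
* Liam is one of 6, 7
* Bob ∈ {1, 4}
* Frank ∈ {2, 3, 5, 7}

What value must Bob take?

Among the 7 variables, 3 fits only Frank (and all 7 values in {1, 2, 3, 4, 5, 6, 7} must be used), so Frank = 3.
The 6 still-open variables draw from only 6 values {1, 2, 4, 5, 6, 7}, so each is used; only Liam can be 7, hence Liam = 7.
Mona and Carol between them cover only {4, 6} — a naked pair. Remove those values from Grace, Omar, Bob.
So Bob = 1.

1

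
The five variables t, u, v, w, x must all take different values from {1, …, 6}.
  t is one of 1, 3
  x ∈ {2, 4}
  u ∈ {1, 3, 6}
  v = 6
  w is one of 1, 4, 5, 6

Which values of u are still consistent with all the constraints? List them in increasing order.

v's domain is down to {6}, so v = 6. Remove 6 from u, w.
t and u share exactly the 2 values {1, 3}; by pigeonhole those values go to them, so strike 1, 3 from w.
No further eliminations apply; u can still be any of 1, 3.

1, 3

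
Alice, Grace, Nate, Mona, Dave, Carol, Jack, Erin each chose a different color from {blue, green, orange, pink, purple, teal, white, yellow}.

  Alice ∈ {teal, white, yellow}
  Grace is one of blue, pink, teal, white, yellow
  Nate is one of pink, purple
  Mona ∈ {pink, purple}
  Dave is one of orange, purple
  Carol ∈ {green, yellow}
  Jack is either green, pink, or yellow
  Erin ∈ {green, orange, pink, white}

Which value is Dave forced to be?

orange

The 8 variables together cover exactly {blue, green, orange, pink, purple, teal, white, yellow} — 8 values for 8 variables — and blue appears only in Grace's list, so Grace = blue.
The 7 still-open variables together cover exactly {green, orange, pink, purple, teal, white, yellow} — 7 values for 7 variables — and teal appears only in Alice's list, so Alice = teal.
The 6 still-open variables together cover exactly {green, orange, pink, purple, white, yellow} — 6 values for 6 variables — and white appears only in Erin's list, so Erin = white.
The 5 still-open variables draw from only 5 values {green, orange, pink, purple, yellow}, so each is used; only Dave can be orange, hence Dave = orange.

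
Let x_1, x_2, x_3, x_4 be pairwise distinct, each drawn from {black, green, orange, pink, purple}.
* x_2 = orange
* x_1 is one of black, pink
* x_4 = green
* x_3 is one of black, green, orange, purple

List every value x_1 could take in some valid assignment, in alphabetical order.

black, pink

x_2 has just one choice, so x_2 = orange. Remove orange from x_3.
x_4 has just one choice, so x_4 = green. Eliminate green elsewhere: x_3.
No further eliminations apply; x_1 can still be any of black, pink.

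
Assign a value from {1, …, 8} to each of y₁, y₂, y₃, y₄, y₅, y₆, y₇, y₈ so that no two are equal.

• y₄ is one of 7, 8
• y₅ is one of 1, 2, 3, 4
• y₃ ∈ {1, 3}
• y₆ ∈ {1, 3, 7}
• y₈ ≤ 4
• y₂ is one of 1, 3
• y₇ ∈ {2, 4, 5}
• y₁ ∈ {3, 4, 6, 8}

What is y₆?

7

Among the 8 variables, 5 fits only y₇ (and all 8 values in {1, 2, 3, 4, 5, 6, 7, 8} must be used), so y₇ = 5.
The 7 still-open variables together cover exactly {1, 2, 3, 4, 6, 7, 8} — 7 values for 7 variables — and 6 appears only in y₁'s list, so y₁ = 6.
The 6 still-open variables draw from only 6 values {1, 2, 3, 4, 7, 8}, so each is used; only y₄ can be 8, hence y₄ = 8.
The 5 still-open variables together cover exactly {1, 2, 3, 4, 7} — 5 values for 5 variables — and 7 appears only in y₆'s list, so y₆ = 7.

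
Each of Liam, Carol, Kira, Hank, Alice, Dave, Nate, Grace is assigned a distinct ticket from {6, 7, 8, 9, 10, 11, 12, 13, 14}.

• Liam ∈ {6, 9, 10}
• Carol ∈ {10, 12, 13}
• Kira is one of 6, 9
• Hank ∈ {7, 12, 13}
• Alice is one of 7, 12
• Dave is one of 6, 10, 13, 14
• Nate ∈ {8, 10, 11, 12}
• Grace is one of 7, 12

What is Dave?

14

The 2 variables Alice and Grace are confined to {7, 12}, which locks those values in; drop them from Carol, Hank, Nate.
Hank has just one choice, so Hank = 13. Strike 13 from Carol, Dave.
Carol has just one choice, so Carol = 10. Strike 10 from Liam, Dave, Nate.
Liam and Kira share exactly the 2 values {6, 9}; by pigeonhole those values go to them, so strike 6, 9 from Dave.
So Dave = 14.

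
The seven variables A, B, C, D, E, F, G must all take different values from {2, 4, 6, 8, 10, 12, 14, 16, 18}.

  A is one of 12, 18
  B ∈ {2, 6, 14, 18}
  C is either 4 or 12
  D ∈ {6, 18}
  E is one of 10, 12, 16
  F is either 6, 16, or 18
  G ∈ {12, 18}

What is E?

10

The 2 variables A and G are confined to {12, 18}, which locks those values in; drop them from B, C, D, E, F.
C's domain is down to {4}, so C = 4.
D's domain is down to {6}, so D = 6. Eliminate 6 elsewhere: B, F.
F must be 16 (only option left). Remove 16 from E.
So E = 10.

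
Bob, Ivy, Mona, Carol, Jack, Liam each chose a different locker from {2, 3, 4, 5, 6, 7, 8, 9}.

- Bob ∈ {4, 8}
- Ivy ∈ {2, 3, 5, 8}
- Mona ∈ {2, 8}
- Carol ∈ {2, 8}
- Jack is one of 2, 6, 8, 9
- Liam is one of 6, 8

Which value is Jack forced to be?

9

The 2 variables Mona and Carol are confined to {2, 8}, which locks those values in; drop them from Bob, Ivy, Jack, Liam.
That leaves Bob = 4.
Liam must be 6 (only option left). Eliminate 6 elsewhere: Jack.
So Jack = 9.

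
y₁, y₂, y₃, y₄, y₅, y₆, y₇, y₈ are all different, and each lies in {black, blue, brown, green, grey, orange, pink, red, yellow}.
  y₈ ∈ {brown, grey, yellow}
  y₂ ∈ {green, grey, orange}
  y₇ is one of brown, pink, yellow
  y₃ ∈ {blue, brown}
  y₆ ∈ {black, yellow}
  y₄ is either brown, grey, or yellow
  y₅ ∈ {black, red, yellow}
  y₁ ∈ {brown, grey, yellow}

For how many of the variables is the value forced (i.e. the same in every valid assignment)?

y₁, y₄, y₈ share exactly the 3 values {brown, grey, yellow}; by pigeonhole those values go to them, so strike brown, grey, yellow from y₂, y₃, y₅, y₆, y₇.
y₃ must be blue (only option left).
y₆'s domain is down to {black}, so y₆ = black. Remove black from y₅.
y₇ has just one choice, so y₇ = pink.
y₅ must be red (only option left).
Determined: y₃=blue, y₅=red, y₆=black, y₇=pink. The other variables each still have more than one consistent value. That makes 4.

4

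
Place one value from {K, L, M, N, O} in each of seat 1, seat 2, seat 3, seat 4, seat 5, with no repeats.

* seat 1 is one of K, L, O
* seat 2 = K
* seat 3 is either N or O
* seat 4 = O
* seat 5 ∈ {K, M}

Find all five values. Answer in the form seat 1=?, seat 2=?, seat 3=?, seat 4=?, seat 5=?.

seat 2 has just one choice, so seat 2 = K. So seat 1, seat 5 can't be K.
seat 4 has just one choice, so seat 4 = O. Remove O from seat 1, seat 3.
seat 5 must be M (only option left).
seat 1 must be L (only option left).
seat 3 must be N (only option left).

seat 1=L, seat 2=K, seat 3=N, seat 4=O, seat 5=M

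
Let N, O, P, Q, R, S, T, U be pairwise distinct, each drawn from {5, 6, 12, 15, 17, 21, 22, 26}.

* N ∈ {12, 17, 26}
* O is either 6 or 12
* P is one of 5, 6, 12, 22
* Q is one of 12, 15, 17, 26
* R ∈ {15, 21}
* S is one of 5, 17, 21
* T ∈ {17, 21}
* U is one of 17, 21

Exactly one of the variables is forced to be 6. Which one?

O

Among the 8 variables, 22 fits only P (and all 8 values in {5, 6, 12, 15, 17, 21, 22, 26} must be used), so P = 22.
The 7 still-open variables together cover exactly {5, 6, 12, 15, 17, 21, 26} — 7 values for 7 variables — and 5 appears only in S's list, so S = 5.
The 6 still-open variables draw from only 6 values {6, 12, 15, 17, 21, 26}, so each is used; only O can be 6, hence O = 6.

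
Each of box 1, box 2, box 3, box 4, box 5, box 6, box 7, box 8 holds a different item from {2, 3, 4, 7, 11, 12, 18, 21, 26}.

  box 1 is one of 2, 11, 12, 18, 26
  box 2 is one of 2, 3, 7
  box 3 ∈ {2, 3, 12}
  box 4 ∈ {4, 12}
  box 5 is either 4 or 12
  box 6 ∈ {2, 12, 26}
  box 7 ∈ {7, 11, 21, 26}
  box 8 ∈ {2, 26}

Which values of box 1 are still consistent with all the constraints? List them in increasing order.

11, 18

The 2 variables box 4 and box 5 are confined to {4, 12}, which locks those values in; drop them from box 1, box 3, box 6.
box 6 and box 8 between them cover only {2, 26} — a naked pair. Remove those values from box 1, box 2, box 3, box 7.
box 3 has just one choice, so box 3 = 3. So box 2 can't be 3.
That leaves box 2 = 7. Remove 7 from box 7.
No further eliminations apply; box 1 can still be any of 11, 18.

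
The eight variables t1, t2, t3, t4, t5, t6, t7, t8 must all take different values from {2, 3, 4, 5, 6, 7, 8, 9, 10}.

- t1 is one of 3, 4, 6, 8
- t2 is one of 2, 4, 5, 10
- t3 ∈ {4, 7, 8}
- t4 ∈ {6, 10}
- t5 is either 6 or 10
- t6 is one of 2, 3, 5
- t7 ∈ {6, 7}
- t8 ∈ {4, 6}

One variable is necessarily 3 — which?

t1

t4 and t5 share exactly the 2 values {6, 10}; by pigeonhole those values go to them, so strike 6, 10 from t1, t2, t7, t8.
t7 has just one choice, so t7 = 7. Remove 7 from t3.
That leaves t8 = 4. Strike 4 from t1, t2, t3.
That leaves t3 = 8. Remove 8 from t1.
So 3 goes to t1.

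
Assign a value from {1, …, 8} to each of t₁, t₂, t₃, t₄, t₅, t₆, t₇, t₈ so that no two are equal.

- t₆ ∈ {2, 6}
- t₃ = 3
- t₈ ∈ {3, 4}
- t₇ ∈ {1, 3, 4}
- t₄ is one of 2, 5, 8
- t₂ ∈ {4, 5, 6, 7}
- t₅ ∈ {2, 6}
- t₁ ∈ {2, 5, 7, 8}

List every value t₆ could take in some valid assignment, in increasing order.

t₃'s domain is down to {3}, so t₃ = 3. Eliminate 3 elsewhere: t₇, t₈.
t₈ has just one choice, so t₈ = 4. Strike 4 from t₂, t₇.
t₇ must be 1 (only option left).
The 2 variables t₅ and t₆ are confined to {2, 6}, which locks those values in; drop them from t₁, t₂, t₄.
No further eliminations apply; t₆ can still be any of 2, 6.

2, 6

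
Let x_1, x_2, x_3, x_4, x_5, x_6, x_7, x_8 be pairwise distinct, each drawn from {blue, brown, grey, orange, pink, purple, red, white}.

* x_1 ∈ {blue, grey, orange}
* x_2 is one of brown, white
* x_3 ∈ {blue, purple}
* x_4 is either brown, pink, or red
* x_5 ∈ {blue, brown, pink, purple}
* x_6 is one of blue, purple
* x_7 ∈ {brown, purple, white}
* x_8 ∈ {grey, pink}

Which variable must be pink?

Among the 8 variables, orange fits only x_1 (and all 8 values in {blue, brown, grey, orange, pink, purple, red, white} must be used), so x_1 = orange.
The 7 still-open variables draw from only 7 values {blue, brown, grey, pink, purple, red, white}, so each is used; only x_8 can be grey, hence x_8 = grey.
The 6 still-open variables together cover exactly {blue, brown, pink, purple, red, white} — 6 values for 6 variables — and red appears only in x_4's list, so x_4 = red.
The 5 still-open variables together cover exactly {blue, brown, pink, purple, white} — 5 values for 5 variables — and pink appears only in x_5's list, so x_5 = pink.

x_5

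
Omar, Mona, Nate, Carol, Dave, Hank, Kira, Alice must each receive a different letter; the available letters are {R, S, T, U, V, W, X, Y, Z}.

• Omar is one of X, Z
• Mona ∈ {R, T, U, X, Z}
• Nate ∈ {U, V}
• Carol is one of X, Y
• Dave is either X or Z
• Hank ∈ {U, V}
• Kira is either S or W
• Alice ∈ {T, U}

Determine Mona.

R

Omar and Dave between them cover only {X, Z} — a naked pair. Remove those values from Mona, Carol.
That leaves Carol = Y.
The 2 variables Nate and Hank are confined to {U, V}, which locks those values in; drop them from Mona, Alice.
That leaves Alice = T. Remove T from Mona.
So Mona = R.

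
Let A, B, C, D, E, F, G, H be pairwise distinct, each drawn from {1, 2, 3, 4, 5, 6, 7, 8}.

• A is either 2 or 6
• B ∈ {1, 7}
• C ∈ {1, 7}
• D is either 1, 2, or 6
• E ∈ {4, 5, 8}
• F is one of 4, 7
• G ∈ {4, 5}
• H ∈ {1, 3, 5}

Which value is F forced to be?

4

The 8 variables draw from only 8 values {1, 2, 3, 4, 5, 6, 7, 8}, so each is used; only H can be 3, hence H = 3.
Among the 7 still-open variables, 8 fits only E (and all 7 values in {1, 2, 4, 5, 6, 7, 8} must be used), so E = 8.
The 6 still-open variables draw from only 6 values {1, 2, 4, 5, 6, 7}, so each is used; only G can be 5, hence G = 5.
The 5 still-open variables draw from only 5 values {1, 2, 4, 6, 7}, so each is used; only F can be 4, hence F = 4.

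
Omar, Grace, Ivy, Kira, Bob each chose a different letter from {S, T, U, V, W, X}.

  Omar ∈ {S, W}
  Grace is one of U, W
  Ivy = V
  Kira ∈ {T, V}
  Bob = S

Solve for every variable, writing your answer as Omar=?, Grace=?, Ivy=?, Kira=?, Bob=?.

Omar=W, Grace=U, Ivy=V, Kira=T, Bob=S

Ivy's domain is down to {V}, so Ivy = V. Eliminate V elsewhere: Kira.
That leaves Kira = T.
Bob has just one choice, so Bob = S. Strike S from Omar.
That leaves Omar = W. So Grace can't be W.
Grace's domain is down to {U}, so Grace = U.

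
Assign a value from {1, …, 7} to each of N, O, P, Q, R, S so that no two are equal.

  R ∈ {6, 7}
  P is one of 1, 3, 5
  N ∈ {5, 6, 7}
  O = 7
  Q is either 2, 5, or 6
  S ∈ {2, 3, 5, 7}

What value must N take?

5

O has just one choice, so O = 7. So N, R, S can't be 7.
That leaves R = 6. Strike 6 from N, Q.
So N = 5.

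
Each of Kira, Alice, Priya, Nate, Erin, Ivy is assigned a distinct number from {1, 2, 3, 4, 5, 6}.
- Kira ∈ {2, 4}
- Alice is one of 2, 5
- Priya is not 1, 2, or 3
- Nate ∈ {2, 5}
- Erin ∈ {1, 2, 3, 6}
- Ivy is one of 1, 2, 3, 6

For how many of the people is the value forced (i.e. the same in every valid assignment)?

2

Alice and Nate share exactly the 2 values {2, 5}; by pigeonhole those values go to them, so strike 2, 5 from Kira, Priya, Erin, Ivy.
That leaves Kira = 4. Remove 4 from Priya.
Priya's domain is down to {6}, so Priya = 6. Eliminate 6 elsewhere: Erin, Ivy.
Determined: Kira=4, Priya=6. The other people each still have more than one consistent value. That makes 2.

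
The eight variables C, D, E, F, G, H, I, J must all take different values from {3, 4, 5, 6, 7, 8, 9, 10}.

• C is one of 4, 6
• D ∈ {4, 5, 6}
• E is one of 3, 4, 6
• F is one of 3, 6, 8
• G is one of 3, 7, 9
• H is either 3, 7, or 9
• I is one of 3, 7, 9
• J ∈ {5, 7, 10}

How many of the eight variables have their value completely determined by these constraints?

The 8 variables together cover exactly {3, 4, 5, 6, 7, 8, 9, 10} — 8 values for 8 variables — and 8 appears only in F's list, so F = 8.
The 7 still-open variables together cover exactly {3, 4, 5, 6, 7, 9, 10} — 7 values for 7 variables — and 10 appears only in J's list, so J = 10.
Among the 6 still-open variables, 5 fits only D (and all 6 values in {3, 4, 5, 6, 7, 9} must be used), so D = 5.
G, H, I share exactly the 3 values {3, 7, 9}; by pigeonhole those values go to them, so strike 3, 7, 9 from E.
Determined: D=5, F=8, J=10. The other variables each still have more than one consistent value. That makes 3.

3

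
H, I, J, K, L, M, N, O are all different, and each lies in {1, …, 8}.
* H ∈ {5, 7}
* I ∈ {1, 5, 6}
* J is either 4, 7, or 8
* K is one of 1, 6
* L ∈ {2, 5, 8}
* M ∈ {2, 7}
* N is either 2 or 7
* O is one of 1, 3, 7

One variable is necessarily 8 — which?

L

The 8 variables draw from only 8 values {1, 2, 3, 4, 5, 6, 7, 8}, so each is used; only O can be 3, hence O = 3.
The 7 still-open variables draw from only 7 values {1, 2, 4, 5, 6, 7, 8}, so each is used; only J can be 4, hence J = 4.
Among the 6 still-open variables, 8 fits only L (and all 6 values in {1, 2, 5, 6, 7, 8} must be used), so L = 8.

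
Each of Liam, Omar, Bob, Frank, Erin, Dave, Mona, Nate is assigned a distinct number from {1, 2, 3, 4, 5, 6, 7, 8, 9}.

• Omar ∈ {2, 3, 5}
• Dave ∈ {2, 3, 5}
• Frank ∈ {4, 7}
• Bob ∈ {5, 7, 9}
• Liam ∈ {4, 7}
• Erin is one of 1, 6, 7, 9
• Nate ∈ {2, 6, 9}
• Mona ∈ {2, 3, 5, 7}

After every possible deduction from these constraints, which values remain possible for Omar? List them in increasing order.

2, 3, 5

Among the 8 variables, 1 fits only Erin (and all 8 values in {1, 2, 3, 4, 5, 6, 7, 9} must be used), so Erin = 1.
The 7 still-open variables together cover exactly {2, 3, 4, 5, 6, 7, 9} — 7 values for 7 variables — and 6 appears only in Nate's list, so Nate = 6.
The 6 still-open variables draw from only 6 values {2, 3, 4, 5, 7, 9}, so each is used; only Bob can be 9, hence Bob = 9.
The 2 variables Liam and Frank are confined to {4, 7}, which locks those values in; drop them from Mona.
No further eliminations apply; Omar can still be any of 2, 3, 5.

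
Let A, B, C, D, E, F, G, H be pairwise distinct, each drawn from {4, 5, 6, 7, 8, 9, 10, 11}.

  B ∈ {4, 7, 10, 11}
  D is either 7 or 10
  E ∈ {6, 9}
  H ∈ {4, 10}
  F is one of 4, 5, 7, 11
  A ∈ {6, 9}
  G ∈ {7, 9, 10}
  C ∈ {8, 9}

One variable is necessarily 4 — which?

H

The 8 variables draw from only 8 values {4, 5, 6, 7, 8, 9, 10, 11}, so each is used; only F can be 5, hence F = 5.
The 7 still-open variables together cover exactly {4, 6, 7, 8, 9, 10, 11} — 7 values for 7 variables — and 8 appears only in C's list, so C = 8.
The 6 still-open variables draw from only 6 values {4, 6, 7, 9, 10, 11}, so each is used; only B can be 11, hence B = 11.
Among the 5 still-open variables, 4 fits only H (and all 5 values in {4, 6, 7, 9, 10} must be used), so H = 4.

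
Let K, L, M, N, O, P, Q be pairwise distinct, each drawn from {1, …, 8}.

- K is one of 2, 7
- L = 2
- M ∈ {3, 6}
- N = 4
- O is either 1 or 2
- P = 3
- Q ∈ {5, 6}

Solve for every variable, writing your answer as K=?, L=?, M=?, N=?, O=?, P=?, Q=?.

L must be 2 (only option left). Strike 2 from K, O.
That leaves N = 4.
O's domain is down to {1}, so O = 1.
P must be 3 (only option left). So M can't be 3.
K's domain is down to {7}, so K = 7.
That leaves M = 6. Eliminate 6 elsewhere: Q.
Q's domain is down to {5}, so Q = 5.

K=7, L=2, M=6, N=4, O=1, P=3, Q=5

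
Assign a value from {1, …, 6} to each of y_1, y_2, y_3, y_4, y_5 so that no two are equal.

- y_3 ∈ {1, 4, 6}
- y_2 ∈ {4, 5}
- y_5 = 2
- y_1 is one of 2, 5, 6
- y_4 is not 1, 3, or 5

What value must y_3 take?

y_5 has just one choice, so y_5 = 2. So y_1, y_4 can't be 2.
Among the 4 still-open variables, 1 fits only y_3 (and all 4 values in {1, 4, 5, 6} must be used), so y_3 = 1.

1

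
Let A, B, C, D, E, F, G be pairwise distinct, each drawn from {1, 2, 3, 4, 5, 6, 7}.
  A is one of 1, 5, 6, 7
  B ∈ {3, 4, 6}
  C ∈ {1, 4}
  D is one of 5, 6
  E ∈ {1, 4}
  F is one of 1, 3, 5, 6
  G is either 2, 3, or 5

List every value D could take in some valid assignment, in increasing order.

5, 6

The 7 variables draw from only 7 values {1, 2, 3, 4, 5, 6, 7}, so each is used; only G can be 2, hence G = 2.
Among the 6 still-open variables, 7 fits only A (and all 6 values in {1, 3, 4, 5, 6, 7} must be used), so A = 7.
C and E share exactly the 2 values {1, 4}; by pigeonhole those values go to them, so strike 1, 4 from B, F.
No further eliminations apply; D can still be any of 5, 6.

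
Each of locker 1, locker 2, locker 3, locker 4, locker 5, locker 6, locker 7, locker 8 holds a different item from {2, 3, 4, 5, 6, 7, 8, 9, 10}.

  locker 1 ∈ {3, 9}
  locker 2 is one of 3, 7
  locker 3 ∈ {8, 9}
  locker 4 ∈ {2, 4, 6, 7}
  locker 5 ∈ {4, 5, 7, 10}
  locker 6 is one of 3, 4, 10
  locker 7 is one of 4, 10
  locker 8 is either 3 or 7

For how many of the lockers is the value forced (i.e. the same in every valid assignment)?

locker 2 and locker 8 share exactly the 2 values {3, 7}; by pigeonhole those values go to them, so strike 3, 7 from locker 1, locker 4, locker 5, locker 6.
locker 1's domain is down to {9}, so locker 1 = 9. Strike 9 from locker 3.
locker 3 has just one choice, so locker 3 = 8.
locker 6 and locker 7 share exactly the 2 values {4, 10}; by pigeonhole those values go to them, so strike 4, 10 from locker 4, locker 5.
locker 5 has just one choice, so locker 5 = 5.
Determined: locker 1=9, locker 3=8, locker 5=5. The other lockers each still have more than one consistent value. That makes 3.

3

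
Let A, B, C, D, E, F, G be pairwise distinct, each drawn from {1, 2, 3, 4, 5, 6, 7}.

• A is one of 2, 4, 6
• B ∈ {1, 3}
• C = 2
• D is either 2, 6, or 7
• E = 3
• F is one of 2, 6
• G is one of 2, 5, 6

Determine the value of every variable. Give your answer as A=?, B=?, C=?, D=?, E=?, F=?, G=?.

A=4, B=1, C=2, D=7, E=3, F=6, G=5

C must be 2 (only option left). Strike 2 from A, D, F, G.
That leaves E = 3. So B can't be 3.
F's domain is down to {6}, so F = 6. Eliminate 6 elsewhere: A, D, G.
That leaves G = 5.
A's domain is down to {4}, so A = 4.
B must be 1 (only option left).
D has just one choice, so D = 7.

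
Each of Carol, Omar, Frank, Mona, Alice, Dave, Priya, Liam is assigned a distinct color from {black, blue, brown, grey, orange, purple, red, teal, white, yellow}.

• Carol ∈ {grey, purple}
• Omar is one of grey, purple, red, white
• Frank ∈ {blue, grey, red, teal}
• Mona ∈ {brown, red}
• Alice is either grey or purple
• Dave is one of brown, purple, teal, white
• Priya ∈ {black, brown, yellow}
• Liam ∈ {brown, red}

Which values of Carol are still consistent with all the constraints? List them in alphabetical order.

Carol and Alice between them cover only {grey, purple} — a naked pair. Remove those values from Omar, Frank, Dave.
The 2 variables Mona and Liam are confined to {brown, red}, which locks those values in; drop them from Omar, Frank, Dave, Priya.
Omar's domain is down to {white}, so Omar = white. So Dave can't be white.
Dave must be teal (only option left). Strike teal from Frank.
That leaves Frank = blue.
No further eliminations apply; Carol can still be any of grey, purple.

grey, purple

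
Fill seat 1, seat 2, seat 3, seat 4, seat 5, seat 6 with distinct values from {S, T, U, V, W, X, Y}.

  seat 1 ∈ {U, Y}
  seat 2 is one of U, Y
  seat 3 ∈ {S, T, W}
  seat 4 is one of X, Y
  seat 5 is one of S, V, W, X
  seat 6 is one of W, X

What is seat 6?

W

The 2 variables seat 1 and seat 2 are confined to {U, Y}, which locks those values in; drop them from seat 4.
seat 4 has just one choice, so seat 4 = X. Strike X from seat 5, seat 6.
So seat 6 = W.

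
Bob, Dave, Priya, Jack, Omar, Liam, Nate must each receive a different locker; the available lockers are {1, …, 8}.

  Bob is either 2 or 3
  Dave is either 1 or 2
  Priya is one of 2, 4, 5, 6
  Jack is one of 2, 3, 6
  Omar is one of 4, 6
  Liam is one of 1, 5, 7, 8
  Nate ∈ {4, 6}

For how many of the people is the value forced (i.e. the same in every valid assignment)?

2

Omar and Nate between them cover only {4, 6} — a naked pair. Remove those values from Priya, Jack.
Bob and Jack share exactly the 2 values {2, 3}; by pigeonhole those values go to them, so strike 2, 3 from Dave, Priya.
Dave has just one choice, so Dave = 1. Eliminate 1 elsewhere: Liam.
That leaves Priya = 5. Strike 5 from Liam.
Determined: Dave=1, Priya=5. The other people each still have more than one consistent value. That makes 2.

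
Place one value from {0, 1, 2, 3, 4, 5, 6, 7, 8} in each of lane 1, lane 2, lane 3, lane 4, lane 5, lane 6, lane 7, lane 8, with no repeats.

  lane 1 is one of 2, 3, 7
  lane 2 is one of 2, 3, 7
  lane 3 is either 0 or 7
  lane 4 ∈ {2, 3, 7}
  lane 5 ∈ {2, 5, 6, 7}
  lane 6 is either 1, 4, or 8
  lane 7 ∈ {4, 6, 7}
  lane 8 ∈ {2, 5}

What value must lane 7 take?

4

lane 1, lane 2, lane 4 between them cover only {2, 3, 7} — a naked triple. Remove those values from lane 3, lane 5, lane 7, lane 8.
lane 3 has just one choice, so lane 3 = 0.
lane 8 has just one choice, so lane 8 = 5. So lane 5 can't be 5.
lane 5 must be 6 (only option left). Remove 6 from lane 7.
So lane 7 = 4.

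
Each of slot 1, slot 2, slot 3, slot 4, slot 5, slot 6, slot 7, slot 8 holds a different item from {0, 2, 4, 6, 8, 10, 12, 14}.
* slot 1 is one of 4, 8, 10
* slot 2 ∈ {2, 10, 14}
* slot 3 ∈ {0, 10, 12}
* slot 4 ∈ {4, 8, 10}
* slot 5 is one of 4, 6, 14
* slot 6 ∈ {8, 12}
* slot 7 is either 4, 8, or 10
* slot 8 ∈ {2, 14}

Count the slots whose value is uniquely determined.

The 8 variables draw from only 8 values {0, 2, 4, 6, 8, 10, 12, 14}, so each is used; only slot 3 can be 0, hence slot 3 = 0.
The 7 still-open variables together cover exactly {2, 4, 6, 8, 10, 12, 14} — 7 values for 7 variables — and 6 appears only in slot 5's list, so slot 5 = 6.
Among the 6 still-open variables, 12 fits only slot 6 (and all 6 values in {2, 4, 8, 10, 12, 14} must be used), so slot 6 = 12.
slot 1, slot 4, slot 7 share exactly the 3 values {4, 8, 10}; by pigeonhole those values go to them, so strike 4, 8, 10 from slot 2.
Determined: slot 3=0, slot 5=6, slot 6=12. The other slots each still have more than one consistent value. That makes 3.

3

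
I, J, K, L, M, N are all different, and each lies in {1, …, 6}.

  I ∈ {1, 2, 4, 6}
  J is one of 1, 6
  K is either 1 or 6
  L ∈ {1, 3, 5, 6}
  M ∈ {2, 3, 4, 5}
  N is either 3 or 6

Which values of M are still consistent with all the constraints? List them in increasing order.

J and K share exactly the 2 values {1, 6}; by pigeonhole those values go to them, so strike 1, 6 from I, L, N.
N's domain is down to {3}, so N = 3. Strike 3 from L, M.
L's domain is down to {5}, so L = 5. Remove 5 from M.
No further eliminations apply; M can still be any of 2, 4.

2, 4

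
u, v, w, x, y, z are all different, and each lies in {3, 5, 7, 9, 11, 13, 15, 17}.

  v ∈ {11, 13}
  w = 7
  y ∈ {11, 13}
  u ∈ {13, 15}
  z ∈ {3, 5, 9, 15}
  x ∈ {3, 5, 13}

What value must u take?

w must be 7 (only option left).
v and y share exactly the 2 values {11, 13}; by pigeonhole those values go to them, so strike 11, 13 from u, x.
So u = 15.

15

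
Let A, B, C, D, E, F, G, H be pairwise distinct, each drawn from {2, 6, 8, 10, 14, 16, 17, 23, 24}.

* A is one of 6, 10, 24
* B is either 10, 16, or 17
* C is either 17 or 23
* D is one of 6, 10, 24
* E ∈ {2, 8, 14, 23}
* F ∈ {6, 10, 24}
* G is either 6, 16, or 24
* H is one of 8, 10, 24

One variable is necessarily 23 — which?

C

A, D, F between them cover only {6, 10, 24} — a naked triple. Remove those values from B, G, H.
That leaves G = 16. Remove 16 from B.
H's domain is down to {8}, so H = 8. Eliminate 8 elsewhere: E.
B's domain is down to {17}, so B = 17. Strike 17 from C.
So 23 goes to C.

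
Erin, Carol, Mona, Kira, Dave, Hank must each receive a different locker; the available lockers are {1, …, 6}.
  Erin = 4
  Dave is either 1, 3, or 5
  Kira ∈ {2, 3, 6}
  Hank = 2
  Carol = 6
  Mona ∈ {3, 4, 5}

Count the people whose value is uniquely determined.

Erin's domain is down to {4}, so Erin = 4. So Mona can't be 4.
That leaves Carol = 6. So Kira can't be 6.
Hank's domain is down to {2}, so Hank = 2. Eliminate 2 elsewhere: Kira.
That leaves Kira = 3. Strike 3 from Mona, Dave.
Mona's domain is down to {5}, so Mona = 5. Strike 5 from Dave.
That leaves Dave = 1.
Every person is fixed: Erin=4, Carol=6, Mona=5, Kira=3, Dave=1, Hank=2. That makes 6.

6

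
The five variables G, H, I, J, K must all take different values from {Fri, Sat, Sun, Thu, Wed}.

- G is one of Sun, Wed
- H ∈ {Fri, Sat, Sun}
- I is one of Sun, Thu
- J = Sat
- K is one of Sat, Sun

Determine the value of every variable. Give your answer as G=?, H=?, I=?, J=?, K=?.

G=Wed, H=Fri, I=Thu, J=Sat, K=Sun

J must be Sat (only option left). Eliminate Sat elsewhere: H, K.
K must be Sun (only option left). Remove Sun from G, H, I.
G must be Wed (only option left).
H's domain is down to {Fri}, so H = Fri.
I's domain is down to {Thu}, so I = Thu.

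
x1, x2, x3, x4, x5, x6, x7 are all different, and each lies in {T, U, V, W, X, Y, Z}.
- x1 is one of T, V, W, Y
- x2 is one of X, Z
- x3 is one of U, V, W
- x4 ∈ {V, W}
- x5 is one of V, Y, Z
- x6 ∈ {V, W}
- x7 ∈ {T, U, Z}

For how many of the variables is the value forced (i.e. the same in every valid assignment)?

2

Among the 7 variables, X fits only x2 (and all 7 values in {T, U, V, W, X, Y, Z} must be used), so x2 = X.
x4 and x6 between them cover only {V, W} — a naked pair. Remove those values from x1, x3, x5.
x3 has just one choice, so x3 = U. So x7 can't be U.
Determined: x2=X, x3=U. The other variables each still have more than one consistent value. That makes 2.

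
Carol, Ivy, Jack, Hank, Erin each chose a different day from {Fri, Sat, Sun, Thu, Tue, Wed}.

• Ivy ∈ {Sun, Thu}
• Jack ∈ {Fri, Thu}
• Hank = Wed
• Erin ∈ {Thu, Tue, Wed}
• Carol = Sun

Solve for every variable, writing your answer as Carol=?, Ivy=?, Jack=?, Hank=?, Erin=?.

Carol=Sun, Ivy=Thu, Jack=Fri, Hank=Wed, Erin=Tue

Carol's domain is down to {Sun}, so Carol = Sun. Strike Sun from Ivy.
Ivy must be Thu (only option left). Strike Thu from Jack, Erin.
Jack must be Fri (only option left).
That leaves Hank = Wed. So Erin can't be Wed.
Erin's domain is down to {Tue}, so Erin = Tue.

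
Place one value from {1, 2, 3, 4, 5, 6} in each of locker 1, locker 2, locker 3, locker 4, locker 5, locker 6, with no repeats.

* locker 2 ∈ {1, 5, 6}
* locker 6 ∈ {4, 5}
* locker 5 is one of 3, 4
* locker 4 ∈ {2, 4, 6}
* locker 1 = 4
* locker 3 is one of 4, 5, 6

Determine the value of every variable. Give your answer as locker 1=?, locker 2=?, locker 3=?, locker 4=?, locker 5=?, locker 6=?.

locker 1's domain is down to {4}, so locker 1 = 4. So locker 3, locker 4, locker 5, locker 6 can't be 4.
locker 5's domain is down to {3}, so locker 5 = 3.
That leaves locker 6 = 5. Strike 5 from locker 2, locker 3.
locker 3's domain is down to {6}, so locker 3 = 6. Remove 6 from locker 2, locker 4.
locker 4 has just one choice, so locker 4 = 2.
locker 2 has just one choice, so locker 2 = 1.

locker 1=4, locker 2=1, locker 3=6, locker 4=2, locker 5=3, locker 6=5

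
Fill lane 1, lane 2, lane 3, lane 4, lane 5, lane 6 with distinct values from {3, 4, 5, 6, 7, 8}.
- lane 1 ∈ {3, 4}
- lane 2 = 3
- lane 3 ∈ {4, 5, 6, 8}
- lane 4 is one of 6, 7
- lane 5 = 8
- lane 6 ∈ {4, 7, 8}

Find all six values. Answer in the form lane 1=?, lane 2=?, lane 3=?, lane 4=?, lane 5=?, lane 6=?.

lane 2's domain is down to {3}, so lane 2 = 3. Strike 3 from lane 1.
lane 5 must be 8 (only option left). Strike 8 from lane 3, lane 6.
That leaves lane 1 = 4. Remove 4 from lane 3, lane 6.
That leaves lane 6 = 7. Strike 7 from lane 4.
lane 4's domain is down to {6}, so lane 4 = 6. So lane 3 can't be 6.
lane 3 has just one choice, so lane 3 = 5.

lane 1=4, lane 2=3, lane 3=5, lane 4=6, lane 5=8, lane 6=7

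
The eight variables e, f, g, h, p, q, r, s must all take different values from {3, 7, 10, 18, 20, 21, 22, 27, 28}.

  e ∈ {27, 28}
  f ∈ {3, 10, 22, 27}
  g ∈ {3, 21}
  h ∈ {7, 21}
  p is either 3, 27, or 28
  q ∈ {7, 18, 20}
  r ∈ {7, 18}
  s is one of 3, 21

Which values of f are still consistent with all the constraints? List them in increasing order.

10, 22

The 2 variables g and s are confined to {3, 21}, which locks those values in; drop them from f, h, p.
That leaves h = 7. So q, r can't be 7.
r has just one choice, so r = 18. So q can't be 18.
That leaves q = 20.
The 2 variables e and p are confined to {27, 28}, which locks those values in; drop them from f.
No further eliminations apply; f can still be any of 10, 22.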